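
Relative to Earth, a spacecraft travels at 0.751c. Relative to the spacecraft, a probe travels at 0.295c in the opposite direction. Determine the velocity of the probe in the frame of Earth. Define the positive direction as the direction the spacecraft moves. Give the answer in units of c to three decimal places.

+0.586c

With v = 0.751 and u' = -0.295 (in units of c),
u = (u' + v)/(1 + u'v/c²):
u = (-0.295 + 0.751) / (1 + (-0.295)·0.751) = 0.4560/0.7785 = 0.5858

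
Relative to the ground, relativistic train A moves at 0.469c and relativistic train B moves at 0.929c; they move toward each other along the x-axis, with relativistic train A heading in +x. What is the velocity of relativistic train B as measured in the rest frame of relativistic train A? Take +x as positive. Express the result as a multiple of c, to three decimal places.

-0.974c

β_A = 0.469, β_B = -0.929.
Transform to A's frame with the inverse velocity-addition law: u' = (u − v)/(1 − uv/c²), taking u = β_B and v = β_A.
u' = (-0.929 − 0.469) / (1 − (0.469)(-0.929)) = -1.3980/1.4357 = -0.9737.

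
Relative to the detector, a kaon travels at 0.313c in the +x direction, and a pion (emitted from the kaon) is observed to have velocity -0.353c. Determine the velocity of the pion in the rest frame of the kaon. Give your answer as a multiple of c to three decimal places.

Invert the composition law: u' = (u − v)/(1 − uv/c²).
u' = (-0.353 − 0.313) / (1 − (-0.353)(0.313)) = -0.6660/1.1105 = -0.5997.

-0.600c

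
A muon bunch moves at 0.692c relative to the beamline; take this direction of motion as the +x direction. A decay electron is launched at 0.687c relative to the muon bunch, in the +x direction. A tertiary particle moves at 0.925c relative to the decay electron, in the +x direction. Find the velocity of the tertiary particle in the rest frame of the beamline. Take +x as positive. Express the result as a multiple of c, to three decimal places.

0.997c

Apply u = (u' + v)/(1 + u'v/c²) successively, working outward toward the beamline.
Start: velocity of the muon bunch relative to the beamline = 0.6920c.
Compose with the decay electron (u' = 0.687 in the muon bunch frame): u_1 = (0.687 + 0.692) / (1 + 0.687·0.692) = 1.3790/1.4754 = 0.9347.
Compose with the tertiary particle (u' = 0.925 in the decay electron frame): u_2 = (0.925 + 0.935) / (1 + 0.925·0.935) = 1.8597/1.8646 = 0.9974.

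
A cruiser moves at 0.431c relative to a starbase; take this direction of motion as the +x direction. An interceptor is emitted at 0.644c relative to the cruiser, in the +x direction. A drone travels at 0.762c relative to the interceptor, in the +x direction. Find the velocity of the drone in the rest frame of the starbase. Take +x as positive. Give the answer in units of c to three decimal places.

0.977c

Apply u = (u' + v)/(1 + u'v/c²) successively, working outward toward the starbase.
Start: velocity of the cruiser relative to the starbase = 0.4310c.
Compose with the interceptor (u' = 0.644 in the cruiser frame): u_1 = (0.644 + 0.431) / (1 + 0.644·0.431) = 1.0750/1.2776 = 0.8414.
Compose with the drone (u' = 0.762 in the interceptor frame): u_2 = (0.762 + 0.841) / (1 + 0.762·0.841) = 1.6034/1.6412 = 0.9770.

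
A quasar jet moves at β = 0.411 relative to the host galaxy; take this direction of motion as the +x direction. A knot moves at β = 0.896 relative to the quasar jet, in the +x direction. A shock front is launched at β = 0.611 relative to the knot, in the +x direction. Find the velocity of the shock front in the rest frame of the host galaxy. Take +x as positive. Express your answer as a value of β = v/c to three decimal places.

Apply u = (u' + v)/(1 + u'v/c²) successively, working outward toward the host galaxy.
Start: velocity of the quasar jet relative to the host galaxy = 0.4110c.
Compose with the knot (u' = 0.896 in the quasar jet frame): u_1 = (0.896 + 0.411) / (1 + 0.896·0.411) = 1.3070/1.3683 = 0.9552.
Compose with the shock front (u' = 0.611 in the knot frame): u_2 = (0.611 + 0.955) / (1 + 0.611·0.955) = 1.5662/1.5836 = 0.9890.

β = 0.989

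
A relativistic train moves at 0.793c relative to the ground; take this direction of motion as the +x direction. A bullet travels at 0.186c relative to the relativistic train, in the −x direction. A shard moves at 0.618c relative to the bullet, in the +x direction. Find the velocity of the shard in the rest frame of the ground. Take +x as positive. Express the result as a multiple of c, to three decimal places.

+0.924c

Apply u = (u' + v)/(1 + u'v/c²) successively, working outward toward the ground.
Start: velocity of the relativistic train relative to the ground = 0.7930c.
Compose with the bullet (u' = -0.186 in the relativistic train frame): u_1 = (-0.186 + 0.793) / (1 + (-0.186)·0.793) = 0.6070/0.8525 = 0.7120.
Compose with the shard (u' = 0.618 in the bullet frame): u_2 = (0.618 + 0.712) / (1 + 0.618·0.712) = 1.3300/1.4400 = 0.9236.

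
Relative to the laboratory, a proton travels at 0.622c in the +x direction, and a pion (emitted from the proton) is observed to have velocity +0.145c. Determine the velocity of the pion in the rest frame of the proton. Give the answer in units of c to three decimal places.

Invert the composition law: u' = (u − v)/(1 − uv/c²).
u' = (0.145 − 0.622) / (1 − (0.145)(0.622)) = -0.4770/0.9098 = -0.5243.

-0.524c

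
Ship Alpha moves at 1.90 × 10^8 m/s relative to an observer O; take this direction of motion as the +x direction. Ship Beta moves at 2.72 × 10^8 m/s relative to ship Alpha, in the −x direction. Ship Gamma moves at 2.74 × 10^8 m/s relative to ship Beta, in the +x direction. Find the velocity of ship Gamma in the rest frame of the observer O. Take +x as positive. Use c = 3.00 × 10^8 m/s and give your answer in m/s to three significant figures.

+1.97 × 10^8 m/s

Apply u = (u' + v)/(1 + u'v/c²) successively, working outward toward the observer O.
(Dividing each given speed by c = 3.00 × 10^8 m/s to work in units of c.)
Start: velocity of ship Alpha relative to the observer O = 0.6333c.
Compose with ship Beta (u' = -0.907 in ship Alpha frame): u_1 = (-0.907 + 0.633) / (1 + (-0.907)·0.633) = -0.2733/0.4258 = -0.6420.
Compose with ship Gamma (u' = 0.913 in ship Beta frame): u_2 = (0.913 + (-0.642)) / (1 + 0.913·(-0.642)) = 0.2714/0.4137 = 0.6560.
So u = 0.6560 × 3.00 × 10^8 m/s.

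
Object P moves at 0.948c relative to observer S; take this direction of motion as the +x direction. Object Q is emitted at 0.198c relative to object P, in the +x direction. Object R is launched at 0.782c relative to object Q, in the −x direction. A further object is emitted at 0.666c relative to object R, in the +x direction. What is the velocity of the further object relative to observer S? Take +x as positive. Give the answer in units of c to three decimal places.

Apply u = (u' + v)/(1 + u'v/c²) successively, working outward toward observer S.
Start: velocity of object P relative to observer S = 0.9480c.
Compose with object Q (u' = 0.198 in object P frame): u_1 = (0.198 + 0.948) / (1 + 0.198·0.948) = 1.1460/1.1877 = 0.9649.
Compose with object R (u' = -0.782 in object Q frame): u_2 = (-0.782 + 0.965) / (1 + (-0.782)·0.965) = 0.1829/0.2455 = 0.7451.
Compose with the further object (u' = 0.666 in object R frame): u_3 = (0.666 + 0.745) / (1 + 0.666·0.745) = 1.4111/1.4962 = 0.9431.

+0.943c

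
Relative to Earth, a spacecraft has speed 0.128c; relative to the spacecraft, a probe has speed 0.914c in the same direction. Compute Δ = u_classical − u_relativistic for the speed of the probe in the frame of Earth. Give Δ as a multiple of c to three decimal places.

Δ = 0.109c

Galilean: u_cl = 0.914 + 0.128 = 1.0420.
Relativistic: u_rel = (0.914 + 0.128) / (1 + 0.914·0.128) = 1.0420/1.1170 = 0.9329.
Δ = 1.0420 − 0.9329 = 0.1091.
(The classical prediction exceeds c; the relativistic result does not.)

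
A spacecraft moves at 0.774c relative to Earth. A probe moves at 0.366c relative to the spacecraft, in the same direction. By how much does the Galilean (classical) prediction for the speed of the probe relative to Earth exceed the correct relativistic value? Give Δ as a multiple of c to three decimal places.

Δ = 0.252c

Galilean: u_cl = 0.366 + 0.774 = 1.1400.
Relativistic: u_rel = (0.366 + 0.774) / (1 + 0.366·0.774) = 1.1400/1.2833 = 0.8883.
Δ = 1.1400 − 0.8883 = 0.2517.
(The classical prediction exceeds c; the relativistic result does not.)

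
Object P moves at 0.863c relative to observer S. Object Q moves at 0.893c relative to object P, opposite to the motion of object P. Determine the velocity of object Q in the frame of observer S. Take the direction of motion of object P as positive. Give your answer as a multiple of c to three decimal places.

-0.131c

With v = 0.863 and u' = -0.893 (in units of c),
u = (u' + v)/(1 + u'v/c²):
u = (-0.893 + 0.863) / (1 + (-0.893)·0.863) = -0.0300/0.2293 = -0.1308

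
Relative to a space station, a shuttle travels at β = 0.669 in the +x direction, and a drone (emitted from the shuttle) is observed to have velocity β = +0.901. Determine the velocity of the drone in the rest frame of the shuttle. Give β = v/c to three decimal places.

Invert the composition law: u' = (u − v)/(1 − uv/c²).
u' = (0.901 − 0.669) / (1 − (0.901)(0.669)) = 0.2320/0.3972 = 0.5840.

β = +0.584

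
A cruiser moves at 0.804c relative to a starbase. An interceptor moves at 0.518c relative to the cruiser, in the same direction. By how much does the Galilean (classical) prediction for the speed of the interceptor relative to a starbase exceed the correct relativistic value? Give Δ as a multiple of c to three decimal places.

Δ = 0.389c

Galilean: u_cl = 0.518 + 0.804 = 1.3220.
Relativistic: u_rel = (0.518 + 0.804) / (1 + 0.518·0.804) = 1.3220/1.4165 = 0.9333.
Δ = 1.3220 − 0.9333 = 0.3887.
(The classical prediction exceeds c; the relativistic result does not.)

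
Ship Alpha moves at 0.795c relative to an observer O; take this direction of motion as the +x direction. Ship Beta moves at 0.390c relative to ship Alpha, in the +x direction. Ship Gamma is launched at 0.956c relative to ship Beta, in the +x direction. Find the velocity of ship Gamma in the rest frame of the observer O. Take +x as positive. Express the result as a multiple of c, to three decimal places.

Apply u = (u' + v)/(1 + u'v/c²) successively, working outward toward the observer O.
Start: velocity of ship Alpha relative to the observer O = 0.7950c.
Compose with ship Beta (u' = 0.390 in ship Alpha frame): u_1 = (0.390 + 0.795) / (1 + 0.390·0.795) = 1.1850/1.3100 = 0.9045.
Compose with ship Gamma (u' = 0.956 in ship Beta frame): u_2 = (0.956 + 0.905) / (1 + 0.956·0.905) = 1.8605/1.8647 = 0.9977.

0.998c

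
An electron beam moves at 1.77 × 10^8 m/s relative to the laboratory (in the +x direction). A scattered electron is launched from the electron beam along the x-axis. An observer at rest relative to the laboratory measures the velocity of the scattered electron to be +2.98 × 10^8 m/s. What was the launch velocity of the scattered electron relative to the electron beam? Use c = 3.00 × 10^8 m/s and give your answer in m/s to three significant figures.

+2.92 × 10^8 m/s

v = 0.590c, u = 0.993c.
Invert the composition law: u' = (u − v)/(1 − uv/c²).
u' = (0.993 − 0.590) / (1 − (0.993)(0.590)) = 0.4033/0.4139 = 0.9744.
u' = 0.9744 × 3.00 × 10^8 m/s.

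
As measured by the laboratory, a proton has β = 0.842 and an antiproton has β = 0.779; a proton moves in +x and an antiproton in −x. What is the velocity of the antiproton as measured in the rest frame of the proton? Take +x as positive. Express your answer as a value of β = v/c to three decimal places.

β_A = 0.842, β_B = -0.779.
Transform to A's frame with the inverse velocity-addition law: u' = (u − v)/(1 − uv/c²), taking u = β_B and v = β_A.
u' = (-0.779 − 0.842) / (1 − (0.842)(-0.779)) = -1.6210/1.6559 = -0.9789.

β = -0.979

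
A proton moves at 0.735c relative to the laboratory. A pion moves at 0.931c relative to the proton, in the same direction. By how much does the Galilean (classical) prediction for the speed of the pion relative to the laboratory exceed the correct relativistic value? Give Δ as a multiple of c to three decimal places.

Galilean: u_cl = 0.931 + 0.735 = 1.6660.
Relativistic: u_rel = (0.931 + 0.735) / (1 + 0.931·0.735) = 1.6660/1.6843 = 0.9891.
Δ = 1.6660 − 0.9891 = 0.6769.
(The classical prediction exceeds c; the relativistic result does not.)

Δ = 0.677c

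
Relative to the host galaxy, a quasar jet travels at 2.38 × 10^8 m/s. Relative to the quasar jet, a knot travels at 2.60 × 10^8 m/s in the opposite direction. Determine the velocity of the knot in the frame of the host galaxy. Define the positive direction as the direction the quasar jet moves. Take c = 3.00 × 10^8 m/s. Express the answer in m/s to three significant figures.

In units of c (dividing by 3.00 × 10^8 m/s): v = 0.793, u' = -0.867.
u = (u' + v)/(1 + u'v/c²):
u = (-0.867 + 0.793) / (1 + (-0.867)·0.793) = -0.0733/0.3124 = -0.2347
(Galilean addition would give -0.073c.)
Converting back: u = -0.2347 × 3.00 × 10^8 m/s.

-7.04 × 10^7 m/s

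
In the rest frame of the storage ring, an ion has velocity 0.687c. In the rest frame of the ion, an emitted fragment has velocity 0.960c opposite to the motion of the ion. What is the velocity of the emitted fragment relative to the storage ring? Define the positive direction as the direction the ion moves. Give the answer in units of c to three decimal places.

-0.802c

With v = 0.687 and u' = -0.960 (in units of c),
u = (u' + v)/(1 + u'v/c²):
u = (-0.960 + 0.687) / (1 + (-0.960)·0.687) = -0.2730/0.3405 = -0.8018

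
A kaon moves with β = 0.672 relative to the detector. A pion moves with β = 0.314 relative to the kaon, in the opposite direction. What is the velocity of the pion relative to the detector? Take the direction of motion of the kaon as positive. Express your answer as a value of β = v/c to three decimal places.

With v = 0.672 and u' = -0.314 (in units of c),
u = (u' + v)/(1 + u'v/c²):
u = (-0.314 + 0.672) / (1 + (-0.314)·0.672) = 0.3580/0.7890 = 0.4537
(Galilean addition would give +0.358c.)

β = +0.454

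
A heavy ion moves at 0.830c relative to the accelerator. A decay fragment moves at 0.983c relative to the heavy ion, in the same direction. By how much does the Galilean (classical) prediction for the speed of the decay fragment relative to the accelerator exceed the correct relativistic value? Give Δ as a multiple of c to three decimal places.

Galilean: u_cl = 0.983 + 0.830 = 1.8130.
Relativistic: u_rel = (0.983 + 0.830) / (1 + 0.983·0.830) = 1.8130/1.8159 = 0.9984.
Δ = 1.8130 − 0.9984 = 0.8146.
(The classical prediction exceeds c; the relativistic result does not.)

Δ = 0.815c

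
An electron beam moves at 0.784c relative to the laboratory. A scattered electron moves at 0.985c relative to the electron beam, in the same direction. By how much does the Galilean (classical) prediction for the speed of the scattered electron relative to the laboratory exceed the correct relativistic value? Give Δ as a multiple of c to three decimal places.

Galilean: u_cl = 0.985 + 0.784 = 1.7690.
Relativistic: u_rel = (0.985 + 0.784) / (1 + 0.985·0.784) = 1.7690/1.7722 = 0.9982.
Δ = 1.7690 − 0.9982 = 0.7708.
(The classical prediction exceeds c; the relativistic result does not.)

Δ = 0.771c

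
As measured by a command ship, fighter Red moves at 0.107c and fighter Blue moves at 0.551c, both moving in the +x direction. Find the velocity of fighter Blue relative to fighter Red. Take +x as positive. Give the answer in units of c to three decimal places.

+0.472c

β_A = 0.107, β_B = 0.551.
Transform to A's frame with the inverse velocity-addition law: u' = (u − v)/(1 − uv/c²), taking u = β_B and v = β_A.
u' = (0.551 − 0.107) / (1 − (0.107)(0.551)) = 0.4440/0.9410 = 0.4718.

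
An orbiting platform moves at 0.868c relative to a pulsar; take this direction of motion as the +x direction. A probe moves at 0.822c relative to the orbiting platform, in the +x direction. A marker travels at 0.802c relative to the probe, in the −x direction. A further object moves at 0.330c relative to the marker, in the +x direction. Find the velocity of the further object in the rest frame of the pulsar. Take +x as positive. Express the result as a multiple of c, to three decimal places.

Apply u = (u' + v)/(1 + u'v/c²) successively, working outward toward the pulsar.
Start: velocity of the orbiting platform relative to the pulsar = 0.8680c.
Compose with the probe (u' = 0.822 in the orbiting platform frame): u_1 = (0.822 + 0.868) / (1 + 0.822·0.868) = 1.6900/1.7135 = 0.9863.
Compose with the marker (u' = -0.802 in the probe frame): u_2 = (-0.802 + 0.986) / (1 + (-0.802)·0.986) = 0.1843/0.2090 = 0.8818.
Compose with the further object (u' = 0.330 in the marker frame): u_3 = (0.330 + 0.882) / (1 + 0.330·0.882) = 1.2118/1.2910 = 0.9386.

+0.939c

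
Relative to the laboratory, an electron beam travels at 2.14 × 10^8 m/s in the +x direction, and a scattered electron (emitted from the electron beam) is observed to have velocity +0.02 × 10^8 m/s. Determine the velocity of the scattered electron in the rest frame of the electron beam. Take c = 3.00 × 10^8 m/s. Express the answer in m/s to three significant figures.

v = 0.713c, u = 0.007c.
Invert the composition law: u' = (u − v)/(1 − uv/c²).
u' = (0.007 − 0.713) / (1 − (0.007)(0.713)) = -0.7067/0.9952 = -0.7100.
u' = -0.7100 × 3.00 × 10^8 m/s.

-2.13 × 10^8 m/s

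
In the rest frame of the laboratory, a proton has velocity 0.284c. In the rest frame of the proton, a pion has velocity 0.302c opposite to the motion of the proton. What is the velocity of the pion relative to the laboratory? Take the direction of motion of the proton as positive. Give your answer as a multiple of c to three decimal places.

With v = 0.284 and u' = -0.302 (in units of c),
u = (u' + v)/(1 + u'v/c²):
u = (-0.302 + 0.284) / (1 + (-0.302)·0.284) = -0.0180/0.9142 = -0.0197

-0.020c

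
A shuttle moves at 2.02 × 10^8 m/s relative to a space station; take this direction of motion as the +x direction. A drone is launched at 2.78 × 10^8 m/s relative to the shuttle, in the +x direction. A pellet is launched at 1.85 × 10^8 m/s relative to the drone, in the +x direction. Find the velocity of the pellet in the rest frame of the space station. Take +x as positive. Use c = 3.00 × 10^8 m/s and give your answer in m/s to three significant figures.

2.99 × 10^8 m/s

Apply u = (u' + v)/(1 + u'v/c²) successively, working outward toward the space station.
(Dividing each given speed by c = 3.00 × 10^8 m/s to work in units of c.)
Start: velocity of the shuttle relative to the space station = 0.6733c.
Compose with the drone (u' = 0.927 in the shuttle frame): u_1 = (0.927 + 0.673) / (1 + 0.927·0.673) = 1.6000/1.6240 = 0.9852.
Compose with the pellet (u' = 0.617 in the drone frame): u_2 = (0.617 + 0.985) / (1 + 0.617·0.985) = 1.6019/1.6076 = 0.9965.
So u = 0.9965 × 3.00 × 10^8 m/s.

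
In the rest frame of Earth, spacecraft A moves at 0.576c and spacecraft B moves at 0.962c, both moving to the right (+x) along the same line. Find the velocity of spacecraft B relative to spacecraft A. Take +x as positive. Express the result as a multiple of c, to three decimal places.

+0.866c

β_A = 0.576, β_B = 0.962.
Transform to A's frame with the inverse velocity-addition law: u' = (u − v)/(1 − uv/c²), taking u = β_B and v = β_A.
u' = (0.962 − 0.576) / (1 − (0.576)(0.962)) = 0.3860/0.4459 = 0.8657.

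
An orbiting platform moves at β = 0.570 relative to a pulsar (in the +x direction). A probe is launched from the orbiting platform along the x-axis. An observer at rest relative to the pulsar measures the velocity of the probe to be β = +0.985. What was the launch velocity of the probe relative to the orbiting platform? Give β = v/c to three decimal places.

β = +0.946

Invert the composition law: u' = (u − v)/(1 − uv/c²).
u' = (0.985 − 0.570) / (1 − (0.985)(0.570)) = 0.4150/0.4385 = 0.9463.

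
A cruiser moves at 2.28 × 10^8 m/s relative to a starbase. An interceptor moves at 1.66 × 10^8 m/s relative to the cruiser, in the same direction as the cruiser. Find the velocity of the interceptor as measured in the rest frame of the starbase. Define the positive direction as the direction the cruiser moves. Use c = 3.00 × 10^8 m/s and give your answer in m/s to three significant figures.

In units of c (dividing by 3.00 × 10^8 m/s): v = 0.760, u' = 0.553.
u = (u' + v)/(1 + u'v/c²):
u = (0.553 + 0.760) / (1 + 0.553·0.760) = 1.3133/1.4205 = 0.9245
(Galilean addition would give +1.313c, exceeding c.)
Converting back: u = 0.9245 × 3.00 × 10^8 m/s.

2.77 × 10^8 m/s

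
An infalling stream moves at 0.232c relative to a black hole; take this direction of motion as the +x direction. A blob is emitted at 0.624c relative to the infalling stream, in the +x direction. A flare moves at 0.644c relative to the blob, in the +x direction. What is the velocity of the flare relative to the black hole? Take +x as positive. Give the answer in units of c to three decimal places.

Apply u = (u' + v)/(1 + u'v/c²) successively, working outward toward the black hole.
Start: velocity of the infalling stream relative to the black hole = 0.2320c.
Compose with the blob (u' = 0.624 in the infalling stream frame): u_1 = (0.624 + 0.232) / (1 + 0.624·0.232) = 0.8560/1.1448 = 0.7477.
Compose with the flare (u' = 0.644 in the blob frame): u_2 = (0.644 + 0.748) / (1 + 0.644·0.748) = 1.3917/1.4816 = 0.9394.

0.939c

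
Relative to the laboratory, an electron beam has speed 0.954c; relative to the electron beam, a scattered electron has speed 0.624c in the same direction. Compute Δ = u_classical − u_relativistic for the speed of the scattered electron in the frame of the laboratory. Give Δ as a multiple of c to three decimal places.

Δ = 0.589c

Galilean: u_cl = 0.624 + 0.954 = 1.5780.
Relativistic: u_rel = (0.624 + 0.954) / (1 + 0.624·0.954) = 1.5780/1.5953 = 0.9892.
Δ = 1.5780 − 0.9892 = 0.5888.
(The classical prediction exceeds c; the relativistic result does not.)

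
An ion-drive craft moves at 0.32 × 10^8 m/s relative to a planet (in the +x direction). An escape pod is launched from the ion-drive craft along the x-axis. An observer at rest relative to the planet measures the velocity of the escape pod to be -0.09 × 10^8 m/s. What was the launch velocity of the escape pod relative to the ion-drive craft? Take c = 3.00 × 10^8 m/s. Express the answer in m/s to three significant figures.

v = 0.107c, u = -0.030c.
Invert the composition law: u' = (u − v)/(1 − uv/c²).
u' = (-0.030 − 0.107) / (1 − (-0.030)(0.107)) = -0.1367/1.0032 = -0.1362.
u' = -0.1362 × 3.00 × 10^8 m/s.

-4.09 × 10^7 m/s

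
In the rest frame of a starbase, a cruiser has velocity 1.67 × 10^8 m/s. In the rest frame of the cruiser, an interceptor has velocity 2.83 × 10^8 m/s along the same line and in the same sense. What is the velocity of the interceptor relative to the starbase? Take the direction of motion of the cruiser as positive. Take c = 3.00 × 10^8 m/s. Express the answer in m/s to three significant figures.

2.95 × 10^8 m/s

In units of c (dividing by 3.00 × 10^8 m/s): v = 0.557, u' = 0.943.
u = (u' + v)/(1 + u'v/c²):
u = (0.943 + 0.557) / (1 + 0.943·0.557) = 1.5000/1.5251 = 0.9835
(Galilean addition would give +1.500c, exceeding c.)
Converting back: u = 0.9835 × 3.00 × 10^8 m/s.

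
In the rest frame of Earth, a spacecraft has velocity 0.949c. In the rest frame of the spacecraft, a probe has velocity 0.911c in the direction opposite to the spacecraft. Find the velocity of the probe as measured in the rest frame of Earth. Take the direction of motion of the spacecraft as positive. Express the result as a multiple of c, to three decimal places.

+0.281c

With v = 0.949 and u' = -0.911 (in units of c),
u = (u' + v)/(1 + u'v/c²):
u = (-0.911 + 0.949) / (1 + (-0.911)·0.949) = 0.0380/0.1355 = 0.2805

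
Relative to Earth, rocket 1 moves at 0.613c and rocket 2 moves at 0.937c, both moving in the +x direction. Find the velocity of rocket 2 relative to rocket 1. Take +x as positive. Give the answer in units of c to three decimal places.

β_A = 0.613, β_B = 0.937.
Transform to A's frame with the inverse velocity-addition law: u' = (u − v)/(1 − uv/c²), taking u = β_B and v = β_A.
u' = (0.937 − 0.613) / (1 − (0.613)(0.937)) = 0.3240/0.4256 = 0.7612.

+0.761c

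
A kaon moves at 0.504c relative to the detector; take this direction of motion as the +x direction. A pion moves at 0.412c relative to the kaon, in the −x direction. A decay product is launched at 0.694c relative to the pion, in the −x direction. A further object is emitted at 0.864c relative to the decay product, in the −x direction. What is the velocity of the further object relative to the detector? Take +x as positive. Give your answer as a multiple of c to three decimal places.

-0.967c

Apply u = (u' + v)/(1 + u'v/c²) successively, working outward toward the detector.
Start: velocity of the kaon relative to the detector = 0.5040c.
Compose with the pion (u' = -0.412 in the kaon frame): u_1 = (-0.412 + 0.504) / (1 + (-0.412)·0.504) = 0.0920/0.7924 = 0.1161.
Compose with the decay product (u' = -0.694 in the pion frame): u_2 = (-0.694 + 0.116) / (1 + (-0.694)·0.116) = -0.5779/0.9194 = -0.6285.
Compose with the further object (u' = -0.864 in the decay product frame): u_3 = (-0.864 + (-0.629)) / (1 + (-0.864)·(-0.629)) = -1.4925/1.5431 = -0.9673.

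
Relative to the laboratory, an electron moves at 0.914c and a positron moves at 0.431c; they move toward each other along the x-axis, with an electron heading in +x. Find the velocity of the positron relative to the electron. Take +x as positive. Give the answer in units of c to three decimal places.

-0.965c

β_A = 0.914, β_B = -0.431.
Transform to A's frame with the inverse velocity-addition law: u' = (u − v)/(1 − uv/c²), taking u = β_B and v = β_A.
u' = (-0.431 − 0.914) / (1 − (0.914)(-0.431)) = -1.3450/1.3939 = -0.9649.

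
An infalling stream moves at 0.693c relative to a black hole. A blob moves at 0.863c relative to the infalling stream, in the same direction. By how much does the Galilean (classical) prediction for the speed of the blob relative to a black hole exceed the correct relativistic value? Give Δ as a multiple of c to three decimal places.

Galilean: u_cl = 0.863 + 0.693 = 1.5560.
Relativistic: u_rel = (0.863 + 0.693) / (1 + 0.863·0.693) = 1.5560/1.5981 = 0.9737.
Δ = 1.5560 − 0.9737 = 0.5823.
(The classical prediction exceeds c; the relativistic result does not.)

Δ = 0.582c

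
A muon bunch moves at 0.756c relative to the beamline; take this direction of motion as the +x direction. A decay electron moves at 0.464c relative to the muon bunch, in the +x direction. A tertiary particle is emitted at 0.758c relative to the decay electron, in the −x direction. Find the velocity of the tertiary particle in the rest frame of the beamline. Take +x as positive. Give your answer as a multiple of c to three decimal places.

+0.460c

Apply u = (u' + v)/(1 + u'v/c²) successively, working outward toward the beamline.
Start: velocity of the muon bunch relative to the beamline = 0.7560c.
Compose with the decay electron (u' = 0.464 in the muon bunch frame): u_1 = (0.464 + 0.756) / (1 + 0.464·0.756) = 1.2200/1.3508 = 0.9032.
Compose with the tertiary particle (u' = -0.758 in the decay electron frame): u_2 = (-0.758 + 0.903) / (1 + (-0.758)·0.903) = 0.1452/0.3154 = 0.4603.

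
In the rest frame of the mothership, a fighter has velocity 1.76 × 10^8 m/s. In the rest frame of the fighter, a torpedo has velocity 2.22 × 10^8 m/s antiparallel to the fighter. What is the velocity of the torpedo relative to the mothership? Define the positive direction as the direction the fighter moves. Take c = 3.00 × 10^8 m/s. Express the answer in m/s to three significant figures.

-8.13 × 10^7 m/s

In units of c (dividing by 3.00 × 10^8 m/s): v = 0.587, u' = -0.740.
u = (u' + v)/(1 + u'v/c²):
u = (-0.740 + 0.587) / (1 + (-0.740)·0.587) = -0.1533/0.5659 = -0.2710
Converting back: u = -0.2710 × 3.00 × 10^8 m/s.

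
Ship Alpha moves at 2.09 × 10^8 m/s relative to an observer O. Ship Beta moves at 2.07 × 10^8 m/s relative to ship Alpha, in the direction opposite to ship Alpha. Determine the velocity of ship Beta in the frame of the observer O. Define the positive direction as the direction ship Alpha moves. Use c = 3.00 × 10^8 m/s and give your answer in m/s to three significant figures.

+3.85 × 10^6 m/s

In units of c (dividing by 3.00 × 10^8 m/s): v = 0.697, u' = -0.690.
u = (u' + v)/(1 + u'v/c²):
u = (-0.690 + 0.697) / (1 + (-0.690)·0.697) = 0.0067/0.5193 = 0.0128
Converting back: u = 0.0128 × 3.00 × 10^8 m/s.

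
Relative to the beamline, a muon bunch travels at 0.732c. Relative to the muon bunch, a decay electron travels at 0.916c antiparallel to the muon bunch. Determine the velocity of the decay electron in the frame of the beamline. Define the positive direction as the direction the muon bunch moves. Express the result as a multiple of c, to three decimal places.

-0.558c

With v = 0.732 and u' = -0.916 (in units of c),
u = (u' + v)/(1 + u'v/c²):
u = (-0.916 + 0.732) / (1 + (-0.916)·0.732) = -0.1840/0.3295 = -0.5584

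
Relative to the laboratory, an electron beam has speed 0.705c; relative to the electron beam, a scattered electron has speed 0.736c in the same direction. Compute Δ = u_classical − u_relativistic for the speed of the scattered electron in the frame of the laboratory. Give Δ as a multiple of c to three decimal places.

Δ = 0.492c

Galilean: u_cl = 0.736 + 0.705 = 1.4410.
Relativistic: u_rel = (0.736 + 0.705) / (1 + 0.736·0.705) = 1.4410/1.5189 = 0.9487.
Δ = 1.4410 − 0.9487 = 0.4923.
(The classical prediction exceeds c; the relativistic result does not.)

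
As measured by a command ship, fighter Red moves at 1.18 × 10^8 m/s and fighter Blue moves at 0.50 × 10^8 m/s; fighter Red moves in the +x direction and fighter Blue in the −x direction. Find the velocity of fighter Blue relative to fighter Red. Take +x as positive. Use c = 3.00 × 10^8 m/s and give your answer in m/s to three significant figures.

β_A = 0.393, β_B = -0.167 (dividing each by c = 3.00 × 10^8 m/s).
Transform to A's frame with the inverse velocity-addition law: u' = (u − v)/(1 − uv/c²), taking u = β_B and v = β_A.
u' = (-0.167 − 0.393) / (1 − (0.393)(-0.167)) = -0.5600/1.0656 = -0.5255.
u' = -0.5255 × 3.00 × 10^8 m/s.

-1.58 × 10^8 m/s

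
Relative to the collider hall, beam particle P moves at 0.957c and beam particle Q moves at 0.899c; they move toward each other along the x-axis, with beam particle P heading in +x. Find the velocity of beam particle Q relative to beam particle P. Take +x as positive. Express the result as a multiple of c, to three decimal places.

β_A = 0.957, β_B = -0.899.
Transform to A's frame with the inverse velocity-addition law: u' = (u − v)/(1 − uv/c²), taking u = β_B and v = β_A.
u' = (-0.899 − 0.957) / (1 − (0.957)(-0.899)) = -1.8560/1.8603 = -0.9977.

-0.998c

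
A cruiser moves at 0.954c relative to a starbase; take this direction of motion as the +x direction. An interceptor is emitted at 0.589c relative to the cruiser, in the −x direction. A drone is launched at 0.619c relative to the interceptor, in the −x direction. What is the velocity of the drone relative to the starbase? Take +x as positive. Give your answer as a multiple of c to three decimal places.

+0.442c

Apply u = (u' + v)/(1 + u'v/c²) successively, working outward toward the starbase.
Start: velocity of the cruiser relative to the starbase = 0.9540c.
Compose with the interceptor (u' = -0.589 in the cruiser frame): u_1 = (-0.589 + 0.954) / (1 + (-0.589)·0.954) = 0.3650/0.4381 = 0.8332.
Compose with the drone (u' = -0.619 in the interceptor frame): u_2 = (-0.619 + 0.833) / (1 + (-0.619)·0.833) = 0.2142/0.4843 = 0.4422.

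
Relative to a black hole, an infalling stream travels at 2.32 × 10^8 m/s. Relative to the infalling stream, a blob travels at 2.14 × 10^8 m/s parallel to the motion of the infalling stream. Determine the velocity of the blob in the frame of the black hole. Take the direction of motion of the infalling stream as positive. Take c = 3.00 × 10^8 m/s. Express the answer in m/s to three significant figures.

In units of c (dividing by 3.00 × 10^8 m/s): v = 0.773, u' = 0.713.
u = (u' + v)/(1 + u'v/c²):
u = (0.713 + 0.773) / (1 + 0.713·0.773) = 1.4867/1.5516 = 0.9581
Converting back: u = 0.9581 × 3.00 × 10^8 m/s.

2.87 × 10^8 m/s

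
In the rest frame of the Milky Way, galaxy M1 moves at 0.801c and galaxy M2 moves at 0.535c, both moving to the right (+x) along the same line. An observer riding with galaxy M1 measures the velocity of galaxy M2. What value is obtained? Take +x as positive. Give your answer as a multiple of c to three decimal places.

β_A = 0.801, β_B = 0.535.
Transform to A's frame with the inverse velocity-addition law: u' = (u − v)/(1 − uv/c²), taking u = β_B and v = β_A.
u' = (0.535 − 0.801) / (1 − (0.801)(0.535)) = -0.2660/0.5715 = -0.4655.

-0.465c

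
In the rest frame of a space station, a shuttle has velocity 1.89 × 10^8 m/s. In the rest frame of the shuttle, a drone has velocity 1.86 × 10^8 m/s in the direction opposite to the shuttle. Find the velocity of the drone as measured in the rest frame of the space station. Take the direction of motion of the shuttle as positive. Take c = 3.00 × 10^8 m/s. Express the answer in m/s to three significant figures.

In units of c (dividing by 3.00 × 10^8 m/s): v = 0.630, u' = -0.620.
u = (u' + v)/(1 + u'v/c²):
u = (-0.620 + 0.630) / (1 + (-0.620)·0.630) = 0.0100/0.6094 = 0.0164
Converting back: u = 0.0164 × 3.00 × 10^8 m/s.

+4.92 × 10^6 m/s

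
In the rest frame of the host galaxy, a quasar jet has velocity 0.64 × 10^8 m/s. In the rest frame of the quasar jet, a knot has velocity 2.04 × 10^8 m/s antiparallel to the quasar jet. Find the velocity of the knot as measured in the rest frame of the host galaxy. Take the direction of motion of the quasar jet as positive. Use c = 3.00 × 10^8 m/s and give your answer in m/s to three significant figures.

-1.64 × 10^8 m/s

In units of c (dividing by 3.00 × 10^8 m/s): v = 0.213, u' = -0.680.
u = (u' + v)/(1 + u'v/c²):
u = (-0.680 + 0.213) / (1 + (-0.680)·0.213) = -0.4667/0.8549 = -0.5459
Converting back: u = -0.5459 × 3.00 × 10^8 m/s.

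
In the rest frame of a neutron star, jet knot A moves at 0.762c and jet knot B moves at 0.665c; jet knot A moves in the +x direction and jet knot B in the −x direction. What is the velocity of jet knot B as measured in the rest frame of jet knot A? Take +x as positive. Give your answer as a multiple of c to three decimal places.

-0.947c

β_A = 0.762, β_B = -0.665.
Transform to A's frame with the inverse velocity-addition law: u' = (u − v)/(1 − uv/c²), taking u = β_B and v = β_A.
u' = (-0.665 − 0.762) / (1 − (0.762)(-0.665)) = -1.4270/1.5067 = -0.9471.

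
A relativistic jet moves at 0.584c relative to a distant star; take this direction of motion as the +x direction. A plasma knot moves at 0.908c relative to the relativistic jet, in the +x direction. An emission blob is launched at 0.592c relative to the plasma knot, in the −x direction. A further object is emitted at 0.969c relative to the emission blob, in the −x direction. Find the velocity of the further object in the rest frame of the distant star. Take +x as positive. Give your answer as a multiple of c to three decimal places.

-0.517c

Apply u = (u' + v)/(1 + u'v/c²) successively, working outward toward the distant star.
Start: velocity of the relativistic jet relative to the distant star = 0.5840c.
Compose with the plasma knot (u' = 0.908 in the relativistic jet frame): u_1 = (0.908 + 0.584) / (1 + 0.908·0.584) = 1.4920/1.5303 = 0.9750.
Compose with the emission blob (u' = -0.592 in the plasma knot frame): u_2 = (-0.592 + 0.975) / (1 + (-0.592)·0.975) = 0.3830/0.4228 = 0.9058.
Compose with the further object (u' = -0.969 in the emission blob frame): u_3 = (-0.969 + 0.906) / (1 + (-0.969)·0.906) = -0.0632/0.1223 = -0.5167.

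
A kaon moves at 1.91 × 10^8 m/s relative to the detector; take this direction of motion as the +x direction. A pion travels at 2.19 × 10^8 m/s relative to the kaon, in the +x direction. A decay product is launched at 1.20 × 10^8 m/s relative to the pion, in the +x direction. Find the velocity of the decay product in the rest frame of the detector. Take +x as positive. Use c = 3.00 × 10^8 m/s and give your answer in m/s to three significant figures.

Apply u = (u' + v)/(1 + u'v/c²) successively, working outward toward the detector.
(Dividing each given speed by c = 3.00 × 10^8 m/s to work in units of c.)
Start: velocity of the kaon relative to the detector = 0.6367c.
Compose with the pion (u' = 0.730 in the kaon frame): u_1 = (0.730 + 0.637) / (1 + 0.730·0.637) = 1.3667/1.4648 = 0.9330.
Compose with the decay product (u' = 0.400 in the pion frame): u_2 = (0.400 + 0.933) / (1 + 0.400·0.933) = 1.3330/1.3732 = 0.9707.
So u = 0.9707 × 3.00 × 10^8 m/s.

2.91 × 10^8 m/s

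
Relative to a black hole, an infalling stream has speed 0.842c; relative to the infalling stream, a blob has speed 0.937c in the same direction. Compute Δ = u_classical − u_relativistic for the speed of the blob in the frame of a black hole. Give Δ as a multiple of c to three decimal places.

Galilean: u_cl = 0.937 + 0.842 = 1.7790.
Relativistic: u_rel = (0.937 + 0.842) / (1 + 0.937·0.842) = 1.7790/1.7890 = 0.9944.
Δ = 1.7790 − 0.9944 = 0.7846.
(The classical prediction exceeds c; the relativistic result does not.)

Δ = 0.785c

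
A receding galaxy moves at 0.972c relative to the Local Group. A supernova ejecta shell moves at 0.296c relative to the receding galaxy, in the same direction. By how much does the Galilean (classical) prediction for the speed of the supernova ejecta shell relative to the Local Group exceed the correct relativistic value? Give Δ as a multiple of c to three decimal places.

Δ = 0.283c

Galilean: u_cl = 0.296 + 0.972 = 1.2680.
Relativistic: u_rel = (0.296 + 0.972) / (1 + 0.296·0.972) = 1.2680/1.2877 = 0.9847.
Δ = 1.2680 − 0.9847 = 0.2833.
(The classical prediction exceeds c; the relativistic result does not.)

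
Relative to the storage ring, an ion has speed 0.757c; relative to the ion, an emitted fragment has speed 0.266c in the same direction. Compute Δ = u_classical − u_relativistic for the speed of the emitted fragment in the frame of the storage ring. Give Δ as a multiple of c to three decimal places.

Galilean: u_cl = 0.266 + 0.757 = 1.0230.
Relativistic: u_rel = (0.266 + 0.757) / (1 + 0.266·0.757) = 1.0230/1.2014 = 0.8515.
Δ = 1.0230 − 0.8515 = 0.1715.
(The classical prediction exceeds c; the relativistic result does not.)

Δ = 0.171c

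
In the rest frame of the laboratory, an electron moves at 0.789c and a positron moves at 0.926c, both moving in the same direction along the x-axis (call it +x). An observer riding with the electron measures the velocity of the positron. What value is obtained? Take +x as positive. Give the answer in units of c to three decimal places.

+0.509c

β_A = 0.789, β_B = 0.926.
Transform to A's frame with the inverse velocity-addition law: u' = (u − v)/(1 − uv/c²), taking u = β_B and v = β_A.
u' = (0.926 − 0.789) / (1 − (0.789)(0.926)) = 0.1370/0.2694 = 0.5086.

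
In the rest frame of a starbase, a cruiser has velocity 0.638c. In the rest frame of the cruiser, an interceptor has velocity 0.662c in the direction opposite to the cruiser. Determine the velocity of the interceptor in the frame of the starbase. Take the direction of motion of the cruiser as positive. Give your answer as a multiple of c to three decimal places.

With v = 0.638 and u' = -0.662 (in units of c),
u = (u' + v)/(1 + u'v/c²):
u = (-0.662 + 0.638) / (1 + (-0.662)·0.638) = -0.0240/0.5776 = -0.0415

-0.042c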